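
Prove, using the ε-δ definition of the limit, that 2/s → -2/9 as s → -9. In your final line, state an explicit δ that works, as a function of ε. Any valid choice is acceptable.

Fix ε > 0. We seek δ > 0 such that 0 < |s + 9| < δ implies |2/s + 2/9| < ε.
|2/s + 2/9| = 2·|-9 − s|/(9·|s|) = 2|s + 9|/(9|s|).
Restrict δ ≤ 9/2. Then |s + 9| < 9/2 gives |s| > 9/2, so 9|s| > 81/2.
Then |2/s + 2/9| < 2|s + 9|/(81/2), which is < ε when |s + 9| < (81/4)ε.
Take δ = min(9/2, (81/4)ε). Then 0 < |s + 9| < δ gives both |s + 9| < 9/2 and |s + 9| < (81/4)ε, so |2/s + 2/9| < ε.

δ = min(9/2, (81/4)ε)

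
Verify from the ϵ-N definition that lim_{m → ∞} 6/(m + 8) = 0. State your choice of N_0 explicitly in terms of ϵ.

Suppose ϵ > 0. For m ≥ 1, |6/(m + 8) − 0| = 6/(m + 8) ≤ 6/m.
We need 6/m < ϵ, i.e. m > 6/ϵ.
Take N_0 = 6/ϵ. If m > N_0 then |6/(m + 8)| ≤ 6/m < ϵ.

N_0 = 6/ϵ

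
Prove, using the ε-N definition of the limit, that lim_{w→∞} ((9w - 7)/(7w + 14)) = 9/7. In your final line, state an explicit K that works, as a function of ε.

K = (25/7)/ε

Let ε > 0 be given. We seek K > 0 such that w > K implies |(9w - 7)/(7w + 14) − (9/7)| < ε.
(9w - 7)/(7w + 14) − (9/7) = (7(9w - 7) − 9(7w + 14)) / (7(7w + 14)) = -175/(7(7w + 14)).
For w > 0 we have 7w + 14 > 7w, so |(9w - 7)/(7w + 14) − (9/7)| = 175/(7(7w + 14)) < 175/(7·7w) = (25/7)/w.
Thus |(9w - 7)/(7w + 14) − (9/7)| < ε whenever w > (25/7)/ε.
Take K = (25/7)/ε. If w > K then |(9w - 7)/(7w + 14) − (9/7)| < (25/7)/w < ε.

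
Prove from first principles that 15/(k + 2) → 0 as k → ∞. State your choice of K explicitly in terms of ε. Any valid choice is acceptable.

K = 15/ε

Let ε > 0 be given. For k ≥ 1, |15/(k + 2) − 0| = 15/(k + 2) ≤ 15/k.
We need 15/k < ε, i.e. k > 15/ε.
Take K = 15/ε. If k > K then |15/(k + 2)| ≤ 15/k < ε.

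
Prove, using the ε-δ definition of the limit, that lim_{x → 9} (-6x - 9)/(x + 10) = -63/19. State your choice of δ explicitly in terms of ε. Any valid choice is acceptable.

δ = min(19/2, (361/102)ε)

Let ε > 0 be given. We want δ > 0 with 0 < |x − 9| < δ ⇒ |(-6x - 9)/(x + 10) + 63/19| < ε.
Combining over a common denominator, (-6x - 9)/(x + 10) + 63/19 = [(-6x - 9)·19 − (-63)·(x + 10)] / [19·(x + 10)] = -51(x − 9) / (19(x + 10)).
So |(-6x - 9)/(x + 10) + 63/19| = 51|x − 9| / (19·|x + 10|).
Restrict δ ≤ 19/2. Then |x − 9| < 19/2 gives |x + 10| = |(x − 9) + 19| ≥ 19 − 19/2 = 19/2.
Hence |(-6x - 9)/(x + 10) + 63/19| < 51|x − 9|/(19·(19/2)) = (102/361)|x − 9|, which is < ε once |x − 9| < (361/102)ε.
Take δ = min(19/2, (361/102)ε). Then 0 < |x − 9| < δ forces both bounds, so |(-6x - 9)/(x + 10) + 63/19| < ε.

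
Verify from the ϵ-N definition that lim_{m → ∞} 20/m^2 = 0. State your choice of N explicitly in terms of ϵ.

N = (20/ϵ)^{1/2}

Fix ϵ > 0. For m ≥ 1, |20/m^2 − 0| = 20/m^2.
20/m^2 < ϵ ⇔ m^2 > 20/ϵ ⇔ m > (20/ϵ)^{1/2}.
Take N = (20/ϵ)^{1/2}. Then m > N implies 20/m^2 < ϵ.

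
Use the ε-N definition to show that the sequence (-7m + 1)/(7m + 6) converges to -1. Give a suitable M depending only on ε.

Suppose ε > 0. For m ≥ 1, |(-7m + 1)/(7m + 6) + 1| = |49|/(7(7m + 6)) = 49/(7(7m + 6)).
Since 7m + 6 ≥ 7m for m ≥ 1, this is ≤ 49/(7·7m) = 1/m.
So |(-7m + 1)/(7m + 6) + 1| < ε whenever m > 1/ε.
Take M = 1/ε. If m > M then |(-7m + 1)/(7m + 6) + 1| ≤ 1/m < ε.

M = 1/ε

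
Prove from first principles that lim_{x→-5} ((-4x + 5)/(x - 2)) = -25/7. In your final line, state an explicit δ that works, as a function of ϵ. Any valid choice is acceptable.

δ = min(7/2, (49/6)ϵ)

Let ϵ > 0. We want δ > 0 with 0 < |x + 5| < δ ⇒ |(-4x + 5)/(x - 2) + 25/7| < ϵ.
Combining over a common denominator, (-4x + 5)/(x - 2) + 25/7 = [(-4x + 5)·(-7) − 25·(x - 2)] / [(-7)·(x - 2)] = 3(x + 5) / ((-7)(x - 2)).
So |(-4x + 5)/(x - 2) + 25/7| = 3|x + 5| / (7·|x − 2|).
Restrict δ ≤ 7/2. Then |x + 5| < 7/2 gives |x − 2| = |(x + 5) + (-7)| ≥ 7 − 7/2 = 7/2.
Hence |(-4x + 5)/(x - 2) + 25/7| < 3|x + 5|/(7·(7/2)) = (6/49)|x + 5|, which is < ϵ once |x + 5| < (49/6)ϵ.
Take δ = min(7/2, (49/6)ϵ). Then 0 < |x + 5| < δ forces both bounds, so |(-4x + 5)/(x - 2) + 25/7| < ϵ.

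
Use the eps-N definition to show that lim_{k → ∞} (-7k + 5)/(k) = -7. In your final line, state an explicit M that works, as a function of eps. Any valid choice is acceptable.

Let eps > 0 be given. For k ≥ 1, |(-7k + 5)/(k) + 7| = |5|/((k)) = 5/((k)).
Since k ≥ k for k ≥ 1, this is ≤ 5/(k) = 5/k.
So |(-7k + 5)/(k) + 7| < eps whenever k > 5/eps.
Take M = 5/eps. If k > M then |(-7k + 5)/(k) + 7| ≤ 5/k < eps.

M = 5/eps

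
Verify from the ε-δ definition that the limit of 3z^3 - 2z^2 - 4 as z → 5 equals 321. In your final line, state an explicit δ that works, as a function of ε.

Let ε > 0. We want δ > 0 such that 0 < |z − 5| < δ implies |(3z^3 - 2z^2 - 4) − 321| < ε.
(3z^3 - 2z^2 - 4) − 321 = 3z^3 - 2z^2 - 325 = (z − 5)(3z^2 + 13z + 65).
So |(3z^3 - 2z^2 - 4) − 321| = |z − 5|·|3z^2 + 13z + 65|.
Require δ ≤ 1. Then |z − 5| < 1 gives |z| < 6, and by the triangle inequality |3z^2 + 13z + 65| ≤ 3·6^2 + 13·6 + 65 = 251.
Hence |(3z^3 - 2z^2 - 4) − 321| ≤ 251|z − 5| < ε provided |z − 5| < ε/251.
Choosing δ = min(1, ε/251) ensures both conditions, hence |(3z^3 - 2z^2 - 4) − 321| < ε.

δ = min(1, ε/251)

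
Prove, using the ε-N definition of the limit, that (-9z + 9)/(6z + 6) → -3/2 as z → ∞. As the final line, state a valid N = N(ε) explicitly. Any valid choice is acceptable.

N = 3/ε

Fix ε > 0. We seek N > 0 such that z > N implies |(-9z + 9)/(6z + 6) + 3/2| < ε.
(-9z + 9)/(6z + 6) + 3/2 = (6(-9z + 9) − (-9)(6z + 6)) / (6(6z + 6)) = 108/(6(6z + 6)).
For z > 0 we have 6z + 6 > 6z, so |(-9z + 9)/(6z + 6) + 3/2| = 108/(6(6z + 6)) < 108/(6·6z) = 3/z.
Thus |(-9z + 9)/(6z + 6) + 3/2| < ε whenever z > 3/ε.
Take N = 3/ε. If z > N then |(-9z + 9)/(6z + 6) + 3/2| < 3/z < ε.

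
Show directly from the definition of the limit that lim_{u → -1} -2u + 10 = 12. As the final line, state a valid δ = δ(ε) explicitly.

δ = ε/2

Let ε > 0. We need δ > 0 so that 0 < |u + 1| < δ implies |(-2u + 10) − 12| < ε.
|(-2u + 10) − 12| = |-2u - 2| = 2|u + 1|.
Thus it suffices that |u + 1| < ε/2.
Take δ = ε/2. If 0 < |u + 1| < δ then |(-2u + 10) − 12| = 2|u + 1| < 2·(ε/2) = ε.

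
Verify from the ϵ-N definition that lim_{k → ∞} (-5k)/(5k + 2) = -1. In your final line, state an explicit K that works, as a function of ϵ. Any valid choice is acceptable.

Let ϵ > 0. For k ≥ 1, |(-5k)/(5k + 2) + 1| = |10|/(5(5k + 2)) = 10/(5(5k + 2)).
Since 5k + 2 ≥ 5k for k ≥ 1, this is ≤ 10/(5·5k) = (2/5)/k.
So |(-5k)/(5k + 2) + 1| < ϵ whenever k > (2/5)/ϵ.
Take K = (2/5)/ϵ. If k > K then |(-5k)/(5k + 2) + 1| ≤ (2/5)/k < ϵ.

K = (2/5)/ϵ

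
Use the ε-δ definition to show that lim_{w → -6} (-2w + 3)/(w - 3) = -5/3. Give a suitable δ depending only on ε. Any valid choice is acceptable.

δ = min(9/2, (27/2)ε)

Fix ε > 0. We want δ > 0 with 0 < |w + 6| < δ ⇒ |(-2w + 3)/(w - 3) + 5/3| < ε.
Combining over a common denominator, (-2w + 3)/(w - 3) + 5/3 = [(-2w + 3)·(-9) − 15·(w - 3)] / [(-9)·(w - 3)] = 3(w + 6) / ((-9)(w - 3)).
So |(-2w + 3)/(w - 3) + 5/3| = 3|w + 6| / (9·|w − 3|).
Require δ ≤ 9/2, so |w − 3| ≥ |-9| − |w + 6| > 9 − 9/2 = 9/2.
Hence |(-2w + 3)/(w - 3) + 5/3| < 3|w + 6|/(9·(9/2)) = (2/27)|w + 6|, which is < ε once |w + 6| < (27/2)ε.
Take δ = min(9/2, (27/2)ε). Then 0 < |w + 6| < δ forces both bounds, so |(-2w + 3)/(w - 3) + 5/3| < ε.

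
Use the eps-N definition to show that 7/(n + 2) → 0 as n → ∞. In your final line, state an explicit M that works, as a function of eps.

M = 7/eps

Suppose eps > 0. For n ≥ 1, |7/(n + 2) − 0| = 7/(n + 2) ≤ 7/n.
We need 7/n < eps, i.e. n > 7/eps.
Take M = 7/eps. If n > M then |7/(n + 2)| ≤ 7/n < eps.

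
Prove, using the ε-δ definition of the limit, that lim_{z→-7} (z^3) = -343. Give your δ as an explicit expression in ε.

Let ε > 0. We seek δ > 0 with 0 < |z + 7| < δ ⇒ |z^3 + 343| < ε.
Factor: z^3 + 343 = (z + 7)(z^2 - 7z + 49), so |z^3 + 343| = |z + 7|·|z^2 - 7z + 49|.
Restrict δ ≤ 1. Then |z + 7| < 1 gives |z| < 8, so by the triangle inequality |z^2 - 7z + 49| ≤ 8^2 + 7·8 + 49 = 169.
Hence |z^3 + 343| ≤ 169|z + 7|, which is < ε once |z + 7| < ε/169.
Take δ = min(1, ε/169). If 0 < |z + 7| < δ then both bounds hold and |z^3 + 343| ≤ 169|z + 7| < 169·(ε/169) = ε.

δ = min(1, ε/169)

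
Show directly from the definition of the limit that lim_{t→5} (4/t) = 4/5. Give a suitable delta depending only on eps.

delta = min(5/2, (25/8)eps)

Suppose eps > 0. We seek delta > 0 such that 0 < |t − 5| < delta implies |4/t − (4/5)| < eps.
|4/t − (4/5)| = 4·|5 − t|/(5·|t|) = 4|t − 5|/(5|t|).
Require delta ≤ 5/2 so that |t| > 5 − 5/2 = 5/2, hence 5|t| > 25/2.
Then |4/t − (4/5)| < 4|t − 5|/(25/2), which is < eps when |t − 5| < (25/8)eps.
Take delta = min(5/2, (25/8)eps). Then 0 < |t − 5| < delta gives both |t − 5| < 5/2 and |t − 5| < (25/8)eps, so |4/t − (4/5)| < eps.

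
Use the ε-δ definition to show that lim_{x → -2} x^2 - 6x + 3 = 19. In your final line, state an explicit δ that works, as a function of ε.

Let ε > 0. We want δ > 0 such that 0 < |x + 2| < δ implies |(x^2 - 6x + 3) − 19| < ε.
(x^2 - 6x + 3) − 19 = x^2 - 6x - 16 = (x + 2)(x - 8).
So |(x^2 - 6x + 3) − 19| = |x + 2|·|x - 8|.
Assume first that |x + 2| < 1, so |x| < 3. Then |x - 8| ≤ 3 + 8 = 11.
Hence |(x^2 - 6x + 3) − 19| ≤ 11|x + 2| < ε provided |x + 2| < ε/11.
Take δ = min(1, ε/11). Then 0 < |x + 2| < δ gives both |x + 2| < 1 and |x + 2| < ε/11, so |(x^2 - 6x + 3) − 19| < ε.

δ = min(1, ε/11)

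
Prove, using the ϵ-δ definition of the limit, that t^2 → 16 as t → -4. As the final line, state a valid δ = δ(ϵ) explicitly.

δ = min(1, ϵ/9)

Fix ϵ > 0. We seek δ > 0 with 0 < |t + 4| < δ ⇒ |t^2 − 16| < ϵ.
Factor: t^2 − 16 = (t + 4)(t - 4), so |t^2 − 16| = |t + 4|·|t - 4|.
Restrict δ ≤ 1. Then |t + 4| < 1 gives |t| < 5, so by the triangle inequality |t - 4| ≤ 5 + 4 = 9.
Hence |t^2 − 16| ≤ 9|t + 4|, which is < ϵ once |t + 4| < ϵ/9.
Take δ = min(1, ϵ/9). If 0 < |t + 4| < δ then both bounds hold and |t^2 − 16| ≤ 9|t + 4| < 9·(ϵ/9) = ϵ.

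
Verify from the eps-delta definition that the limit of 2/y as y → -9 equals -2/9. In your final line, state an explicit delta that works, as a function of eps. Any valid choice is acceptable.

Let eps > 0. We seek delta > 0 such that 0 < |y + 9| < delta implies |2/y + 2/9| < eps.
|2/y + 2/9| = 2·|-9 − y|/(9·|y|) = 2|y + 9|/(9|y|).
Require delta ≤ 9/2 so that |y| > 9 − 9/2 = 9/2, hence 9|y| > 81/2.
Then |2/y + 2/9| < 2|y + 9|/(81/2), which is < eps when |y + 9| < (81/4)eps.
Take delta = min(9/2, (81/4)eps). Then 0 < |y + 9| < delta gives both |y + 9| < 9/2 and |y + 9| < (81/4)eps, so |2/y + 2/9| < eps.

delta = min(9/2, (81/4)eps)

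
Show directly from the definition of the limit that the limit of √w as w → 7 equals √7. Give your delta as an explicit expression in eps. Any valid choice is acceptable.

delta = min(7, √7·eps)

Suppose eps > 0. We want delta > 0 such that 0 < |w − 7| < delta implies |√w − √7| < eps.
Multiplying by the conjugate, |√w − √7| = |w − 7|/(√w + √7).
Restrict delta ≤ 7 so that |w − 7| < 7 forces w > 0, and then √w + √7 > √7.
Hence |√w − √7| < |w − 7|/√7, which is < eps once |w − 7| < √7·eps.
Take delta = min(7, √7·eps). If 0 < |w − 7| < delta then w > 0 and |√w − √7| < |w − 7|/√7 < eps.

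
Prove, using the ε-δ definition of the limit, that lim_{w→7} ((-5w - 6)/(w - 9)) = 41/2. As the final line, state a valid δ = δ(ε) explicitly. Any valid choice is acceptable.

δ = min(1, (2/51)ε)

Let ε > 0. We want δ > 0 with 0 < |w − 7| < δ ⇒ |(-5w - 6)/(w - 9) − (41/2)| < ε.
Combining over a common denominator, (-5w - 6)/(w - 9) − (41/2) = [(-5w - 6)·(-2) − (-41)·(w - 9)] / [(-2)·(w - 9)] = 51(w − 7) / ((-2)(w - 9)).
So |(-5w - 6)/(w - 9) − (41/2)| = 51|w − 7| / (2·|w − 9|).
Require δ ≤ 1, so |w − 9| ≥ |-2| − |w − 7| > 2 − 1 = 1.
Hence |(-5w - 6)/(w - 9) − (41/2)| < 51|w − 7|/(2·1) = (51/2)|w − 7|, which is < ε once |w − 7| < (2/51)ε.
Take δ = min(1, (2/51)ε). Then 0 < |w − 7| < δ forces both bounds, so |(-5w - 6)/(w - 9) − (41/2)| < ε.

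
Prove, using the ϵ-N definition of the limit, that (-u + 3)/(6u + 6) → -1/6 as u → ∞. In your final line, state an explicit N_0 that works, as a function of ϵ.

N_0 = (2/3)/ϵ

Let ϵ > 0. We seek N_0 > 0 such that u > N_0 implies |(-u + 3)/(6u + 6) + 1/6| < ϵ.
(-u + 3)/(6u + 6) + 1/6 = (6(-u + 3) − (-1)(6u + 6)) / (6(6u + 6)) = 24/(6(6u + 6)).
For u > 0 we have 6u + 6 > 6u, so |(-u + 3)/(6u + 6) + 1/6| = 24/(6(6u + 6)) < 24/(6·6u) = (2/3)/u.
Thus |(-u + 3)/(6u + 6) + 1/6| < ϵ whenever u > (2/3)/ϵ.
Take N_0 = (2/3)/ϵ. If u > N_0 then |(-u + 3)/(6u + 6) + 1/6| < (2/3)/u < ϵ.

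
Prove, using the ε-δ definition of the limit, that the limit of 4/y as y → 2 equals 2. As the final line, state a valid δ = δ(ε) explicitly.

Suppose ε > 0. We seek δ > 0 such that 0 < |y − 2| < δ implies |4/y − 2| < ε.
|4/y − 2| = 4·|2 − y|/(2·|y|) = 4|y − 2|/(2|y|).
Require δ ≤ 1 so that |y| > 2 − 1 = 1, hence 2|y| > 2.
Then |4/y − 2| < 4|y − 2|/2, which is < ε when |y − 2| < (1/2)ε.
Take δ = min(1, (1/2)ε). Then 0 < |y − 2| < δ gives both |y − 2| < 1 and |y − 2| < (1/2)ε, so |4/y − 2| < ε.

δ = min(1, (1/2)ε)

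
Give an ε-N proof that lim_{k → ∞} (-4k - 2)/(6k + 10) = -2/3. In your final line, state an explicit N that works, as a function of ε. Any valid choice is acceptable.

Let ε > 0 be given. For k ≥ 1, |(-4k - 2)/(6k + 10) + 2/3| = |28|/(6(6k + 10)) = 28/(6(6k + 10)).
Since 6k + 10 ≥ 6k for k ≥ 1, this is ≤ 28/(6·6k) = (7/9)/k.
So |(-4k - 2)/(6k + 10) + 2/3| < ε whenever k > (7/9)/ε.
Take N = (7/9)/ε. If k > N then |(-4k - 2)/(6k + 10) + 2/3| ≤ (7/9)/k < ε.

N = (7/9)/ε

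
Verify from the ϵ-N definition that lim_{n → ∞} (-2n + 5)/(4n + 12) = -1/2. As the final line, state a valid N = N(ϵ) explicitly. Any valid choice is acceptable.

Let ϵ > 0. For n ≥ 1, |(-2n + 5)/(4n + 12) + 1/2| = |44|/(4(4n + 12)) = 44/(4(4n + 12)).
Since 4n + 12 ≥ 4n for n ≥ 1, this is ≤ 44/(4·4n) = (11/4)/n.
So |(-2n + 5)/(4n + 12) + 1/2| < ϵ whenever n > (11/4)/ϵ.
Take N = (11/4)/ϵ. If n > N then |(-2n + 5)/(4n + 12) + 1/2| ≤ (11/4)/n < ϵ.

N = (11/4)/ϵ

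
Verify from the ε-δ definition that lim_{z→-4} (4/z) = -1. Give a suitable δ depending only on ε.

δ = min(2, 2ε)

Suppose ε > 0. We seek δ > 0 such that 0 < |z + 4| < δ implies |4/z + 1| < ε.
|4/z + 1| = 4·|-4 − z|/(4·|z|) = 4|z + 4|/(4|z|).
Require δ ≤ 2 so that |z| > 4 − 2 = 2, hence 4|z| > 8.
Then |4/z + 1| < 4|z + 4|/8, which is < ε when |z + 4| < 2ε.
Take δ = min(2, 2ε). Then 0 < |z + 4| < δ gives both |z + 4| < 2 and |z + 4| < 2ε, so |4/z + 1| < ε.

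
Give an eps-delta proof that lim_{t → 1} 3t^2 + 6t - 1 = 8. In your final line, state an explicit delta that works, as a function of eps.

delta = min(1, eps/15)

Fix eps > 0. We want delta > 0 such that 0 < |t − 1| < delta implies |(3t^2 + 6t - 1) − 8| < eps.
(3t^2 + 6t - 1) − 8 = 3t^2 + 6t - 9 = (t − 1)(3t + 9).
So |(3t^2 + 6t - 1) − 8| = |t − 1|·|3t + 9|.
Require delta ≤ 1. Then |t − 1| < 1 gives |t| < 2, and by the triangle inequality |3t + 9| ≤ 3·2 + 9 = 15.
Hence |(3t^2 + 6t - 1) − 8| ≤ 15|t − 1| < eps provided |t − 1| < eps/15.
Take delta = min(1, eps/15). Then 0 < |t − 1| < delta gives both |t − 1| < 1 and |t − 1| < eps/15, so |(3t^2 + 6t - 1) − 8| < eps.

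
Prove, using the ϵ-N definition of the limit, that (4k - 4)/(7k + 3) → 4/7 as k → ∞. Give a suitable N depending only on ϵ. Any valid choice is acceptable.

N = (40/49)/ϵ

Let ϵ > 0 be given. For k ≥ 1, |(4k - 4)/(7k + 3) − (4/7)| = |-40|/(7(7k + 3)) = 40/(7(7k + 3)).
Since 7k + 3 ≥ 7k for k ≥ 1, this is ≤ 40/(7·7k) = (40/49)/k.
So |(4k - 4)/(7k + 3) − (4/7)| < ϵ whenever k > (40/49)/ϵ.
Take N = (40/49)/ϵ. If k > N then |(4k - 4)/(7k + 3) − (4/7)| ≤ (40/49)/k < ϵ.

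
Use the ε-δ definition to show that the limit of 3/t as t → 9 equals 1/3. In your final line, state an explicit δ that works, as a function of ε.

δ = min(9/2, (27/2)ε)

Let ε > 0. We seek δ > 0 such that 0 < |t − 9| < δ implies |3/t − (1/3)| < ε.
|3/t − (1/3)| = 3·|9 − t|/(9·|t|) = 3|t − 9|/(9|t|).
Restrict δ ≤ 9/2. Then |t − 9| < 9/2 gives |t| > 9/2, so 9|t| > 81/2.
Then |3/t − (1/3)| < 3|t − 9|/(81/2), which is < ε when |t − 9| < (27/2)ε.
Take δ = min(9/2, (27/2)ε). Then 0 < |t − 9| < δ gives both |t − 9| < 9/2 and |t − 9| < (27/2)ε, so |3/t − (1/3)| < ε.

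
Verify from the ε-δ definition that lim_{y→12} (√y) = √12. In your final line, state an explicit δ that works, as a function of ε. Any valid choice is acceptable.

Suppose ε > 0. We want δ > 0 such that 0 < |y − 12| < δ implies |√y − √12| < ε.
Rationalise: √y − √12 = (y − 12)/(√y + √12), so |√y − √12| = |y − 12|/(√y + √12).
Restrict δ ≤ 12 so that |y − 12| < 12 forces y > 0, and then √y + √12 > √12.
Hence |√y − √12| < |y − 12|/√12, which is < ε once |y − 12| < √12·ε.
Take δ = min(12, √12·ε). If 0 < |y − 12| < δ then y > 0 and |√y − √12| < |y − 12|/√12 < ε.

δ = min(12, √12·ε)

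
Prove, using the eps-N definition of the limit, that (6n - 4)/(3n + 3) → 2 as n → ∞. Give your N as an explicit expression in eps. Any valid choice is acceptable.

Let eps > 0 be given. For n ≥ 1, |(6n - 4)/(3n + 3) − 2| = |-30|/(3(3n + 3)) = 30/(3(3n + 3)).
Since 3n + 3 ≥ 3n for n ≥ 1, this is ≤ 30/(3·3n) = (10/3)/n.
So |(6n - 4)/(3n + 3) − 2| < eps whenever n > (10/3)/eps.
Take N = (10/3)/eps. If n > N then |(6n - 4)/(3n + 3) − 2| ≤ (10/3)/n < eps.

N = (10/3)/eps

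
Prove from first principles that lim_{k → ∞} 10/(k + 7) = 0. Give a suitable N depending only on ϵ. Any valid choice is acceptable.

N = 10/ϵ

Fix ϵ > 0. For k ≥ 1, |10/(k + 7) − 0| = 10/(k + 7) ≤ 10/k.
We need 10/k < ϵ, i.e. k > 10/ϵ.
Take N = 10/ϵ. If k > N then |10/(k + 7)| ≤ 10/k < ϵ.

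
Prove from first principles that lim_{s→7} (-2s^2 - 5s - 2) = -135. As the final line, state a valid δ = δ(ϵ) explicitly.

Let ϵ > 0 be given. We want δ > 0 such that 0 < |s − 7| < δ implies |(-2s^2 - 5s - 2) + 135| < ϵ.
(-2s^2 - 5s - 2) + 135 = -2s^2 - 5s + 133 = (s − 7)(-2s - 19).
So |(-2s^2 - 5s - 2) + 135| = |s − 7|·|-2s - 19|.
Assume first that |s − 7| < 1, so |s| < 8. Then |-2s - 19| ≤ 2·8 + 19 = 35.
Hence |(-2s^2 - 5s - 2) + 135| ≤ 35|s − 7| < ϵ provided |s − 7| < ϵ/35.
Take δ = min(1, ϵ/35). Then 0 < |s − 7| < δ gives both |s − 7| < 1 and |s − 7| < ϵ/35, so |(-2s^2 - 5s - 2) + 135| < ϵ.

δ = min(1, ϵ/35)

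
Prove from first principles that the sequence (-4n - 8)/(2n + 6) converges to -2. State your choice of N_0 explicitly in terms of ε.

N_0 = 2/ε

Let ε > 0 be given. For n ≥ 1, |(-4n - 8)/(2n + 6) + 2| = |8|/(2(2n + 6)) = 8/(2(2n + 6)).
Since 2n + 6 ≥ 2n for n ≥ 1, this is ≤ 8/(2·2n) = 2/n.
So |(-4n - 8)/(2n + 6) + 2| < ε whenever n > 2/ε.
Take N_0 = 2/ε. If n > N_0 then |(-4n - 8)/(2n + 6) + 2| ≤ 2/n < ε.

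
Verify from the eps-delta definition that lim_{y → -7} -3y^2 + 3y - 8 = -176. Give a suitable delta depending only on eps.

Fix eps > 0. We want delta > 0 such that 0 < |y + 7| < delta implies |(-3y^2 + 3y - 8) + 176| < eps.
(-3y^2 + 3y - 8) + 176 = -3y^2 + 3y + 168 = (y + 7)(-3y + 24).
So |(-3y^2 + 3y - 8) + 176| = |y + 7|·|-3y + 24|.
Assume first that |y + 7| < 1, so |y| < 8. Then |-3y + 24| ≤ 3·8 + 24 = 48.
Hence |(-3y^2 + 3y - 8) + 176| ≤ 48|y + 7| < eps provided |y + 7| < eps/48.
Take delta = min(1, eps/48). Then 0 < |y + 7| < delta gives both |y + 7| < 1 and |y + 7| < eps/48, so |(-3y^2 + 3y - 8) + 176| < eps.

delta = min(1, eps/48)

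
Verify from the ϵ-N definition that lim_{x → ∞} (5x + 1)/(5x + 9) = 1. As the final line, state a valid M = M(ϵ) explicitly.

Let ϵ > 0. We seek M > 0 such that x > M implies |(5x + 1)/(5x + 9) − 1| < ϵ.
(5x + 1)/(5x + 9) − 1 = (5(5x + 1) − 5(5x + 9)) / (5(5x + 9)) = -40/(5(5x + 9)).
For x > 0 we have 5x + 9 > 5x, so |(5x + 1)/(5x + 9) − 1| = 40/(5(5x + 9)) < 40/(5·5x) = (8/5)/x.
Thus |(5x + 1)/(5x + 9) − 1| < ϵ whenever x > (8/5)/ϵ.
Take M = (8/5)/ϵ. If x > M then |(5x + 1)/(5x + 9) − 1| < (8/5)/x < ϵ.

M = (8/5)/ϵ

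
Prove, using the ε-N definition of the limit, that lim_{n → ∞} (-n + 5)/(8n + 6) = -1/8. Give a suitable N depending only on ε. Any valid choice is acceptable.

Let ε > 0. For n ≥ 1, |(-n + 5)/(8n + 6) + 1/8| = |46|/(8(8n + 6)) = 46/(8(8n + 6)).
Since 8n + 6 ≥ 8n for n ≥ 1, this is ≤ 46/(8·8n) = (23/32)/n.
So |(-n + 5)/(8n + 6) + 1/8| < ε whenever n > (23/32)/ε.
Take N = (23/32)/ε. If n > N then |(-n + 5)/(8n + 6) + 1/8| ≤ (23/32)/n < ε.

N = (23/32)/ε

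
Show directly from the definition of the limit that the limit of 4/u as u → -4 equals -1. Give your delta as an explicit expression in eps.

delta = min(2, 2eps)

Fix eps > 0. We seek delta > 0 such that 0 < |u + 4| < delta implies |4/u + 1| < eps.
|4/u + 1| = 4·|-4 − u|/(4·|u|) = 4|u + 4|/(4|u|).
Require delta ≤ 2 so that |u| > 4 − 2 = 2, hence 4|u| > 8.
Then |4/u + 1| < 4|u + 4|/8, which is < eps when |u + 4| < 2eps.
Take delta = min(2, 2eps). Then 0 < |u + 4| < delta gives both |u + 4| < 2 and |u + 4| < 2eps, so |4/u + 1| < eps.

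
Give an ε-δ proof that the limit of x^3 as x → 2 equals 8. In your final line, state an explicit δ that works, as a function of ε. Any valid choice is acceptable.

δ = min(1, ε/19)

Let ε > 0 be given. We seek δ > 0 with 0 < |x − 2| < δ ⇒ |x^3 − 8| < ε.
Factor: x^3 − 8 = (x − 2)(x^2 + 2x + 4), so |x^3 − 8| = |x − 2|·|x^2 + 2x + 4|.
Impose δ ≤ 1 so that |x| < 3; then |x^2 + 2x + 4| ≤ 19.
Hence |x^3 − 8| ≤ 19|x − 2|, which is < ε once |x − 2| < ε/19.
Take δ = min(1, ε/19). If 0 < |x − 2| < δ then both bounds hold and |x^3 − 8| ≤ 19|x − 2| < 19·(ε/19) = ε.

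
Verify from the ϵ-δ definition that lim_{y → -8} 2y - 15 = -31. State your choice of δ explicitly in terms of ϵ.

δ = ϵ/2

Suppose ϵ > 0. We need δ > 0 so that 0 < |y + 8| < δ implies |(2y - 15) + 31| < ϵ.
|(2y - 15) + 31| = |2y + 16| = 2|y + 8|.
So 2|y + 8| < ϵ exactly when |y + 8| < ϵ/2.
Take δ = ϵ/2. If 0 < |y + 8| < δ then |(2y - 15) + 31| = 2|y + 8| < 2·(ϵ/2) = ϵ.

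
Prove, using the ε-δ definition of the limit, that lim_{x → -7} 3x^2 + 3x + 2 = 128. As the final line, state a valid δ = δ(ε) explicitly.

Fix ε > 0. We want δ > 0 such that 0 < |x + 7| < δ implies |(3x^2 + 3x + 2) − 128| < ε.
(3x^2 + 3x + 2) − 128 = 3x^2 + 3x - 126 = (x + 7)(3x - 18).
So |(3x^2 + 3x + 2) − 128| = |x + 7|·|3x - 18|.
Require δ ≤ 1. Then |x + 7| < 1 gives |x| < 8, and by the triangle inequality |3x - 18| ≤ 3·8 + 18 = 42.
Hence |(3x^2 + 3x + 2) − 128| ≤ 42|x + 7| < ε provided |x + 7| < ε/42.
Take δ = min(1, ε/42). Then 0 < |x + 7| < δ gives both |x + 7| < 1 and |x + 7| < ε/42, so |(3x^2 + 3x + 2) − 128| < ε.

δ = min(1, ε/42)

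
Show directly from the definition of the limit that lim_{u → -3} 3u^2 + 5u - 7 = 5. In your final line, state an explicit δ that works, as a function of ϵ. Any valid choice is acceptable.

δ = min(1, ϵ/16)

Suppose ϵ > 0. We want δ > 0 such that 0 < |u + 3| < δ implies |(3u^2 + 5u - 7) − 5| < ϵ.
(3u^2 + 5u - 7) − 5 = 3u^2 + 5u - 12 = (u + 3)(3u - 4).
So |(3u^2 + 5u - 7) − 5| = |u + 3|·|3u - 4|.
Assume first that |u + 3| < 1, so |u| < 4. Then |3u - 4| ≤ 3·4 + 4 = 16.
Hence |(3u^2 + 5u - 7) − 5| ≤ 16|u + 3| < ϵ provided |u + 3| < ϵ/16.
Take δ = min(1, ϵ/16). Then 0 < |u + 3| < δ gives both |u + 3| < 1 and |u + 3| < ϵ/16, so |(3u^2 + 5u - 7) − 5| < ϵ.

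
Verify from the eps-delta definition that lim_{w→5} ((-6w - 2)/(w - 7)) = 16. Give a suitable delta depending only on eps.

Suppose eps > 0. We want delta > 0 with 0 < |w − 5| < delta ⇒ |(-6w - 2)/(w - 7) − 16| < eps.
Combining over a common denominator, (-6w - 2)/(w - 7) − 16 = [(-6w - 2)·(-2) − (-32)·(w - 7)] / [(-2)·(w - 7)] = 44(w − 5) / ((-2)(w - 7)).
So |(-6w - 2)/(w - 7) − 16| = 44|w − 5| / (2·|w − 7|).
Restrict delta ≤ 1. Then |w − 5| < 1 gives |w − 7| = |(w − 5) + (-2)| ≥ 2 − 1 = 1.
Hence |(-6w - 2)/(w - 7) − 16| < 44|w − 5|/(2·1) = 22|w − 5|, which is < eps once |w − 5| < (1/22)eps.
Take delta = min(1, (1/22)eps). Then 0 < |w − 5| < delta forces both bounds, so |(-6w - 2)/(w - 7) − 16| < eps.

delta = min(1, (1/22)eps)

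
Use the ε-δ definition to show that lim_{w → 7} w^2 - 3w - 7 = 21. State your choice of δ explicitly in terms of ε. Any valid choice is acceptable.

Fix ε > 0. We want δ > 0 such that 0 < |w − 7| < δ implies |(w^2 - 3w - 7) − 21| < ε.
(w^2 - 3w - 7) − 21 = w^2 - 3w - 28 = (w − 7)(w + 4).
So |(w^2 - 3w - 7) − 21| = |w − 7|·|w + 4|.
Assume first that |w − 7| < 1, so |w| < 8. Then |w + 4| ≤ 8 + 4 = 12.
Hence |(w^2 - 3w - 7) − 21| ≤ 12|w − 7| < ε provided |w − 7| < ε/12.
Take δ = min(1, ε/12). Then 0 < |w − 7| < δ gives both |w − 7| < 1 and |w − 7| < ε/12, so |(w^2 - 3w - 7) − 21| < ε.

δ = min(1, ε/12)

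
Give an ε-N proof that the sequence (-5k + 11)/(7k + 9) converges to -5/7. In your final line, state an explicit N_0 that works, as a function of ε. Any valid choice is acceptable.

N_0 = (122/49)/ε

Suppose ε > 0. For k ≥ 1, |(-5k + 11)/(7k + 9) + 5/7| = |122|/(7(7k + 9)) = 122/(7(7k + 9)).
Since 7k + 9 ≥ 7k for k ≥ 1, this is ≤ 122/(7·7k) = (122/49)/k.
So |(-5k + 11)/(7k + 9) + 5/7| < ε whenever k > (122/49)/ε.
Take N_0 = (122/49)/ε. If k > N_0 then |(-5k + 11)/(7k + 9) + 5/7| ≤ (122/49)/k < ε.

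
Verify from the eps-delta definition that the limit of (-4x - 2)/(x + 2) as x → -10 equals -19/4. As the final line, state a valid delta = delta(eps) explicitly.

delta = min(4, (16/3)eps)

Let eps > 0 be given. We want delta > 0 with 0 < |x + 10| < delta ⇒ |(-4x - 2)/(x + 2) + 19/4| < eps.
Combining over a common denominator, (-4x - 2)/(x + 2) + 19/4 = [(-4x - 2)·(-8) − 38·(x + 2)] / [(-8)·(x + 2)] = -6(x + 10) / ((-8)(x + 2)).
So |(-4x - 2)/(x + 2) + 19/4| = 6|x + 10| / (8·|x + 2|).
Require delta ≤ 4, so |x + 2| ≥ |-8| − |x + 10| > 8 − 4 = 4.
Hence |(-4x - 2)/(x + 2) + 19/4| < 6|x + 10|/(8·4) = (3/16)|x + 10|, which is < eps once |x + 10| < (16/3)eps.
Take delta = min(4, (16/3)eps). Then 0 < |x + 10| < delta forces both bounds, so |(-4x - 2)/(x + 2) + 19/4| < eps.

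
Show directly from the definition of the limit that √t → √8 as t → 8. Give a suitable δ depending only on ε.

Fix ε > 0. We want δ > 0 such that 0 < |t − 8| < δ implies |√t − √8| < ε.
Multiplying by the conjugate, |√t − √8| = |t − 8|/(√t + √8).
Restrict δ ≤ 8 so that |t − 8| < 8 forces t > 0, and then √t + √8 > √8.
Hence |√t − √8| < |t − 8|/√8, which is < ε once |t − 8| < √8·ε.
Take δ = min(8, √8·ε). If 0 < |t − 8| < δ then t > 0 and |√t − √8| < |t − 8|/√8 < ε.

δ = min(8, √8·ε)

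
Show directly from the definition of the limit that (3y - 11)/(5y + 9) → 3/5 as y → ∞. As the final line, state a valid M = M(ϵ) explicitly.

M = (82/25)/ϵ

Let ϵ > 0 be given. We seek M > 0 such that y > M implies |(3y - 11)/(5y + 9) − (3/5)| < ϵ.
(3y - 11)/(5y + 9) − (3/5) = (5(3y - 11) − 3(5y + 9)) / (5(5y + 9)) = -82/(5(5y + 9)).
For y > 0 we have 5y + 9 > 5y, so |(3y - 11)/(5y + 9) − (3/5)| = 82/(5(5y + 9)) < 82/(5·5y) = (82/25)/y.
Thus |(3y - 11)/(5y + 9) − (3/5)| < ϵ whenever y > (82/25)/ϵ.
Take M = (82/25)/ϵ. If y > M then |(3y - 11)/(5y + 9) − (3/5)| < (82/25)/y < ϵ.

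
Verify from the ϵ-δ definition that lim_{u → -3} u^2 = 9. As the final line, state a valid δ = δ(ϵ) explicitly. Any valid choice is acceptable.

δ = min(1, ϵ/7)

Fix ϵ > 0. We seek δ > 0 with 0 < |u + 3| < δ ⇒ |u^2 − 9| < ϵ.
Factor: u^2 − 9 = (u + 3)(u - 3), so |u^2 − 9| = |u + 3|·|u - 3|.
Restrict δ ≤ 1. Then |u + 3| < 1 gives |u| < 4, so by the triangle inequality |u - 3| ≤ 4 + 3 = 7.
Hence |u^2 − 9| ≤ 7|u + 3|, which is < ϵ once |u + 3| < ϵ/7.
Take δ = min(1, ϵ/7). If 0 < |u + 3| < δ then both bounds hold and |u^2 − 9| ≤ 7|u + 3| < 7·(ϵ/7) = ϵ.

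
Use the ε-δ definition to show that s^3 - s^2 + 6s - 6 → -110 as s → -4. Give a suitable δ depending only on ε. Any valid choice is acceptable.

Fix ε > 0. We want δ > 0 such that 0 < |s + 4| < δ implies |(s^3 - s^2 + 6s - 6) + 110| < ε.
(s^3 - s^2 + 6s - 6) + 110 = s^3 - s^2 + 6s + 104 = (s + 4)(s^2 - 5s + 26).
So |(s^3 - s^2 + 6s - 6) + 110| = |s + 4|·|s^2 - 5s + 26|.
Require δ ≤ 1. Then |s + 4| < 1 gives |s| < 5, and by the triangle inequality |s^2 - 5s + 26| ≤ 5^2 + 5·5 + 26 = 76.
Hence |(s^3 - s^2 + 6s - 6) + 110| ≤ 76|s + 4| < ε provided |s + 4| < ε/76.
Take δ = min(1, ε/76). Then 0 < |s + 4| < δ gives both |s + 4| < 1 and |s + 4| < ε/76, so |(s^3 - s^2 + 6s - 6) + 110| < ε.

δ = min(1, ε/76)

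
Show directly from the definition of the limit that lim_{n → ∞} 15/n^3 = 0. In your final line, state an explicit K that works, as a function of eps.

K = (15/eps)^{1/3}

Fix eps > 0. For n ≥ 1, |15/n^3 − 0| = 15/n^3.
15/n^3 < eps ⇔ n^3 > 15/eps ⇔ n > (15/eps)^{1/3}.
Take K = (15/eps)^{1/3}. Then n > K implies 15/n^3 < eps.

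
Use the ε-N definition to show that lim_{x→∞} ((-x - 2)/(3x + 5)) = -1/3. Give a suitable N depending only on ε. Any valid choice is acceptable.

N = (1/9)/ε

Fix ε > 0. We seek N > 0 such that x > N implies |(-x - 2)/(3x + 5) + 1/3| < ε.
(-x - 2)/(3x + 5) + 1/3 = (3(-x - 2) − (-1)(3x + 5)) / (3(3x + 5)) = -1/(3(3x + 5)).
For x > 0 we have 3x + 5 > 3x, so |(-x - 2)/(3x + 5) + 1/3| = 1/(3(3x + 5)) < 1/(3·3x) = (1/9)/x.
Thus |(-x - 2)/(3x + 5) + 1/3| < ε whenever x > (1/9)/ε.
Take N = (1/9)/ε. If x > N then |(-x - 2)/(3x + 5) + 1/3| < (1/9)/x < ε.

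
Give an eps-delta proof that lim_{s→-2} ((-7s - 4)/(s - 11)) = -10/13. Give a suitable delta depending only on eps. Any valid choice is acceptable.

delta = min(13/2, (169/162)eps)

Fix eps > 0. We want delta > 0 with 0 < |s + 2| < delta ⇒ |(-7s - 4)/(s - 11) + 10/13| < eps.
Combining over a common denominator, (-7s - 4)/(s - 11) + 10/13 = [(-7s - 4)·(-13) − 10·(s - 11)] / [(-13)·(s - 11)] = 81(s + 2) / ((-13)(s - 11)).
So |(-7s - 4)/(s - 11) + 10/13| = 81|s + 2| / (13·|s − 11|).
Restrict delta ≤ 13/2. Then |s + 2| < 13/2 gives |s − 11| = |(s + 2) + (-13)| ≥ 13 − 13/2 = 13/2.
Hence |(-7s - 4)/(s - 11) + 10/13| < 81|s + 2|/(13·(13/2)) = (162/169)|s + 2|, which is < eps once |s + 2| < (169/162)eps.
Take delta = min(13/2, (169/162)eps). Then 0 < |s + 2| < delta forces both bounds, so |(-7s - 4)/(s - 11) + 10/13| < eps.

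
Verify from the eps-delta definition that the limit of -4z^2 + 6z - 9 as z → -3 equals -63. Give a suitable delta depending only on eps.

Suppose eps > 0. We want delta > 0 such that 0 < |z + 3| < delta implies |(-4z^2 + 6z - 9) + 63| < eps.
(-4z^2 + 6z - 9) + 63 = -4z^2 + 6z + 54 = (z + 3)(-4z + 18).
So |(-4z^2 + 6z - 9) + 63| = |z + 3|·|-4z + 18|.
Require delta ≤ 1. Then |z + 3| < 1 gives |z| < 4, and by the triangle inequality |-4z + 18| ≤ 4·4 + 18 = 34.
Hence |(-4z^2 + 6z - 9) + 63| ≤ 34|z + 3| < eps provided |z + 3| < eps/34.
Take delta = min(1, eps/34). Then 0 < |z + 3| < delta gives both |z + 3| < 1 and |z + 3| < eps/34, so |(-4z^2 + 6z - 9) + 63| < eps.

delta = min(1, eps/34)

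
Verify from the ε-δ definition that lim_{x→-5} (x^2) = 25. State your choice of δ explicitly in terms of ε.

δ = min(1, ε/11)

Suppose ε > 0. We seek δ > 0 with 0 < |x + 5| < δ ⇒ |x^2 − 25| < ε.
Factor: x^2 − 25 = (x + 5)(x - 5), so |x^2 − 25| = |x + 5|·|x - 5|.
Restrict δ ≤ 1. Then |x + 5| < 1 gives |x| < 6, so by the triangle inequality |x - 5| ≤ 6 + 5 = 11.
Hence |x^2 − 25| ≤ 11|x + 5|, which is < ε once |x + 5| < ε/11.
Take δ = min(1, ε/11). If 0 < |x + 5| < δ then both bounds hold and |x^2 − 25| ≤ 11|x + 5| < 11·(ε/11) = ε.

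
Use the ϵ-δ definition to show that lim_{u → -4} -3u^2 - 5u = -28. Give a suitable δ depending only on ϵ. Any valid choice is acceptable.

δ = min(1, ϵ/22)

Let ϵ > 0. We want δ > 0 such that 0 < |u + 4| < δ implies |(-3u^2 - 5u) + 28| < ϵ.
(-3u^2 - 5u) + 28 = -3u^2 - 5u + 28 = (u + 4)(-3u + 7).
So |(-3u^2 - 5u) + 28| = |u + 4|·|-3u + 7|.
Assume first that |u + 4| < 1, so |u| < 5. Then |-3u + 7| ≤ 3·5 + 7 = 22.
Hence |(-3u^2 - 5u) + 28| ≤ 22|u + 4| < ϵ provided |u + 4| < ϵ/22.
Take δ = min(1, ϵ/22). Then 0 < |u + 4| < δ gives both |u + 4| < 1 and |u + 4| < ϵ/22, so |(-3u^2 - 5u) + 28| < ϵ.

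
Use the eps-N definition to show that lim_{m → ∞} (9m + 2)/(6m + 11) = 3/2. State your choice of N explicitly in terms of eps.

Let eps > 0 be given. For m ≥ 1, |(9m + 2)/(6m + 11) − (3/2)| = |-87|/(6(6m + 11)) = 87/(6(6m + 11)).
Since 6m + 11 ≥ 6m for m ≥ 1, this is ≤ 87/(6·6m) = (29/12)/m.
So |(9m + 2)/(6m + 11) − (3/2)| < eps whenever m > (29/12)/eps.
Take N = (29/12)/eps. If m > N then |(9m + 2)/(6m + 11) − (3/2)| ≤ (29/12)/m < eps.

N = (29/12)/eps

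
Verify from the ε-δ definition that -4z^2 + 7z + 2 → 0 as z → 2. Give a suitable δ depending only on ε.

Fix ε > 0. We want δ > 0 such that 0 < |z − 2| < δ implies |(-4z^2 + 7z + 2)| < ε.
(-4z^2 + 7z + 2) = -4z^2 + 7z + 2 = (z − 2)(-4z - 1).
So |(-4z^2 + 7z + 2)| = |z − 2|·|-4z - 1|.
Require δ ≤ 1. Then |z − 2| < 1 gives |z| < 3, and by the triangle inequality |-4z - 1| ≤ 4·3 + 1 = 13.
Hence |(-4z^2 + 7z + 2)| ≤ 13|z − 2| < ε provided |z − 2| < ε/13.
Take δ = min(1, ε/13). Then 0 < |z − 2| < δ gives both |z − 2| < 1 and |z − 2| < ε/13, so |(-4z^2 + 7z + 2)| < ε.

δ = min(1, ε/13)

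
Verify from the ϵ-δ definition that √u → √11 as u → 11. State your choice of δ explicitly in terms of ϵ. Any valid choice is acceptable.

Let ϵ > 0 be given. We want δ > 0 such that 0 < |u − 11| < δ implies |√u − √11| < ϵ.
Multiplying by the conjugate, |√u − √11| = |u − 11|/(√u + √11).
Restrict δ ≤ 11 so that |u − 11| < 11 forces u > 0, and then √u + √11 > √11.
Hence |√u − √11| < |u − 11|/√11, which is < ϵ once |u − 11| < √11·ϵ.
Take δ = min(11, √11·ϵ). If 0 < |u − 11| < δ then u > 0 and |√u − √11| < |u − 11|/√11 < ϵ.

δ = min(11, √11·ϵ)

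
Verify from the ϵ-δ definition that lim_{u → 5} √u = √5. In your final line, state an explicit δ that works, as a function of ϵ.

Let ϵ > 0. We want δ > 0 such that 0 < |u − 5| < δ implies |√u − √5| < ϵ.
Rationalise: √u − √5 = (u − 5)/(√u + √5), so |√u − √5| = |u − 5|/(√u + √5).
Restrict δ ≤ 5 so that |u − 5| < 5 forces u > 0, and then √u + √5 > √5.
Hence |√u − √5| < |u − 5|/√5, which is < ϵ once |u − 5| < √5·ϵ.
Take δ = min(5, √5·ϵ). If 0 < |u − 5| < δ then u > 0 and |√u − √5| < |u − 5|/√5 < ϵ.

δ = min(5, √5·ϵ)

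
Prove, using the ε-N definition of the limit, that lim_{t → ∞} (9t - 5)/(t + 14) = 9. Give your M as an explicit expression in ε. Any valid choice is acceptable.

Suppose ε > 0. We seek M > 0 such that t > M implies |(9t - 5)/(t + 14) − 9| < ε.
(9t - 5)/(t + 14) − 9 = ((9t - 5) − 9(t + 14)) / ((t + 14)) = -131/((t + 14)).
For t > 0 we have t + 14 > t, so |(9t - 5)/(t + 14) − 9| = 131/((t + 14)) < 131/(t) = 131/t.
Thus |(9t - 5)/(t + 14) − 9| < ε whenever t > 131/ε.
Take M = 131/ε. If t > M then |(9t - 5)/(t + 14) − 9| < 131/t < ε.

M = 131/ε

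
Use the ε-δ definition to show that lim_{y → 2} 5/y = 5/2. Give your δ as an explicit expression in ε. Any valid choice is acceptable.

δ = min(1, (2/5)ε)

Let ε > 0 be given. We seek δ > 0 such that 0 < |y − 2| < δ implies |5/y − (5/2)| < ε.
|5/y − (5/2)| = 5·|2 − y|/(2·|y|) = 5|y − 2|/(2|y|).
Require δ ≤ 1 so that |y| > 2 − 1 = 1, hence 2|y| > 2.
Then |5/y − (5/2)| < 5|y − 2|/2, which is < ε when |y − 2| < (2/5)ε.
Take δ = min(1, (2/5)ε). Then 0 < |y − 2| < δ gives both |y − 2| < 1 and |y − 2| < (2/5)ε, so |5/y − (5/2)| < ε.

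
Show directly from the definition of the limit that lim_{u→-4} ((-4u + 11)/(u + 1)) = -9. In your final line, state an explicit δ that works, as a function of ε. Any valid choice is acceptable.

δ = min(3/2, (3/10)ε)

Suppose ε > 0. We want δ > 0 with 0 < |u + 4| < δ ⇒ |(-4u + 11)/(u + 1) + 9| < ε.
Combining over a common denominator, (-4u + 11)/(u + 1) + 9 = [(-4u + 11)·(-3) − 27·(u + 1)] / [(-3)·(u + 1)] = -15(u + 4) / ((-3)(u + 1)).
So |(-4u + 11)/(u + 1) + 9| = 15|u + 4| / (3·|u + 1|).
Require δ ≤ 3/2, so |u + 1| ≥ |-3| − |u + 4| > 3 − 3/2 = 3/2.
Hence |(-4u + 11)/(u + 1) + 9| < 15|u + 4|/(3·(3/2)) = (10/3)|u + 4|, which is < ε once |u + 4| < (3/10)ε.
Take δ = min(3/2, (3/10)ε). Then 0 < |u + 4| < δ forces both bounds, so |(-4u + 11)/(u + 1) + 9| < ε.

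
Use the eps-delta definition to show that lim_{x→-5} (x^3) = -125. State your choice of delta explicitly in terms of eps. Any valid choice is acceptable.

delta = min(1, eps/91)

Let eps > 0 be given. We seek delta > 0 with 0 < |x + 5| < delta ⇒ |x^3 + 125| < eps.
Factor: x^3 + 125 = (x + 5)(x^2 - 5x + 25), so |x^3 + 125| = |x + 5|·|x^2 - 5x + 25|.
Restrict delta ≤ 1. Then |x + 5| < 1 gives |x| < 6, so by the triangle inequality |x^2 - 5x + 25| ≤ 6^2 + 5·6 + 25 = 91.
Hence |x^3 + 125| ≤ 91|x + 5|, which is < eps once |x + 5| < eps/91.
Take delta = min(1, eps/91). If 0 < |x + 5| < delta then both bounds hold and |x^3 + 125| ≤ 91|x + 5| < 91·(eps/91) = eps.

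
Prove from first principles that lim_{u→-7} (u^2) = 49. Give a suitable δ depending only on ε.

δ = min(1, ε/15)

Let ε > 0 be given. We seek δ > 0 with 0 < |u + 7| < δ ⇒ |u^2 − 49| < ε.
Factor: u^2 − 49 = (u + 7)(u - 7), so |u^2 − 49| = |u + 7|·|u - 7|.
Impose δ ≤ 1 so that |u| < 8; then |u - 7| ≤ 15.
Hence |u^2 − 49| ≤ 15|u + 7|, which is < ε once |u + 7| < ε/15.
Take δ = min(1, ε/15). If 0 < |u + 7| < δ then both bounds hold and |u^2 − 49| ≤ 15|u + 7| < 15·(ε/15) = ε.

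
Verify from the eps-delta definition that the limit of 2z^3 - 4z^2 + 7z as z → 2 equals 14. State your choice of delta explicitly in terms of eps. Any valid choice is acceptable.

delta = min(1, eps/25)

Let eps > 0 be given. We want delta > 0 such that 0 < |z − 2| < delta implies |(2z^3 - 4z^2 + 7z) − 14| < eps.
(2z^3 - 4z^2 + 7z) − 14 = 2z^3 - 4z^2 + 7z - 14 = (z − 2)(2z^2 + 7).
So |(2z^3 - 4z^2 + 7z) − 14| = |z − 2|·|2z^2 + 7|.
Require delta ≤ 1. Then |z − 2| < 1 gives |z| < 3, and by the triangle inequality |2z^2 + 7| ≤ 2·3^2 + 7 = 25.
Hence |(2z^3 - 4z^2 + 7z) − 14| ≤ 25|z − 2| < eps provided |z − 2| < eps/25.
Take delta = min(1, eps/25). Then 0 < |z − 2| < delta gives both |z − 2| < 1 and |z − 2| < eps/25, so |(2z^3 - 4z^2 + 7z) − 14| < eps.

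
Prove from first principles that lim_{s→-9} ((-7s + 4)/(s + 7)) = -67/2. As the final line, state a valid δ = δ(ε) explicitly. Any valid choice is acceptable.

δ = min(1, (2/53)ε)

Let ε > 0 be given. We want δ > 0 with 0 < |s + 9| < δ ⇒ |(-7s + 4)/(s + 7) + 67/2| < ε.
Combining over a common denominator, (-7s + 4)/(s + 7) + 67/2 = [(-7s + 4)·(-2) − 67·(s + 7)] / [(-2)·(s + 7)] = -53(s + 9) / ((-2)(s + 7)).
So |(-7s + 4)/(s + 7) + 67/2| = 53|s + 9| / (2·|s + 7|).
Restrict δ ≤ 1. Then |s + 9| < 1 gives |s + 7| = |(s + 9) + (-2)| ≥ 2 − 1 = 1.
Hence |(-7s + 4)/(s + 7) + 67/2| < 53|s + 9|/(2·1) = (53/2)|s + 9|, which is < ε once |s + 9| < (2/53)ε.
Take δ = min(1, (2/53)ε). Then 0 < |s + 9| < δ forces both bounds, so |(-7s + 4)/(s + 7) + 67/2| < ε.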